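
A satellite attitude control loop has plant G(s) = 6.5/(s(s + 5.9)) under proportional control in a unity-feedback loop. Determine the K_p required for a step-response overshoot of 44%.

K_p = 20.9

From %OS = 100·exp(−πζ/√(1−ζ²)) = 44%, ζ = −ln(0.44)/√(π²+ln²(0.44)) = 0.2528.
Characteristic equation s² + 5.9s + 6.5K_p = 0 gives ζ = 5.9/(2√(6.5K_p)).
Setting ζ = 0.2528: √(6.5K_p) = 5.9/(2·0.2528) = 11.67, so K_p = 136.1/6.5 = 20.9.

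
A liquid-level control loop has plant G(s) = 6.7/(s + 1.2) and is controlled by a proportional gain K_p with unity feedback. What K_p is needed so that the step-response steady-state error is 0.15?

K_p = 1.01

Steady-state error for a unit step on this type-0 loop is 1/(1 + K_p·G(0)).
G(0) = 5.583. Require 1/(1 + K_p·5.583) = 0.15, so 1 + 5.583·K_p = 6.667.
K_p = (6.667 − 1)/5.583 = 1.01.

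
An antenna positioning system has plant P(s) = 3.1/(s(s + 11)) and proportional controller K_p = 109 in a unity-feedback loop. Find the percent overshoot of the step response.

37.3%

From 1 + K_pP(s) = 0: s² + 11s + 337.9 = 0 ⇒ ω_n = 18.38, ζ = 0.2992.
%OS = 100·exp(−πζ/√(1−ζ²)) = 100·exp(−π·0.2992/√0.9105) = 37.3%.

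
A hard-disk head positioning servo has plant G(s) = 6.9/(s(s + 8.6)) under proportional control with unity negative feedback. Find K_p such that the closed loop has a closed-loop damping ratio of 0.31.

K_p = 27.9

Closed-loop characteristic equation: s² + 8.6s + K_p·6.9 = 0.
So ω_n = √(6.9K_p) and 2ζω_n = 8.6, giving ζ = 8.6/(2√(6.9K_p)).
Setting ζ = 0.31: √(6.9K_p) = 8.6/(2·0.31) = 13.87, so K_p = 192.4/6.9 = 27.9.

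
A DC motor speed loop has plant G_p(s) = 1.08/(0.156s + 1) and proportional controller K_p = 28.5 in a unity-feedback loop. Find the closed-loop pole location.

Closed loop: T(s) = K_p·G_p/(1+K_p·G_p) = 30.78/(0.156s + 1 + 30.78), with pole at s = −(1 + 30.78)/0.156 = −203.7.

s = -203.7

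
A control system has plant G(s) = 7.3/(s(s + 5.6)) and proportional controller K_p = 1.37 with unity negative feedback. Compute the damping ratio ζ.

The closed-loop denominator is s(s+5.6) + 1.37·7.3 = s² + 5.6s + 10.
Matching s² + 2ζω_n s + ω_n²: ω_n = √10 = 3.162 rad/s and 2ζω_n = 5.6, so ζ = 5.6/(2·3.162) = 0.885.

ζ = 0.885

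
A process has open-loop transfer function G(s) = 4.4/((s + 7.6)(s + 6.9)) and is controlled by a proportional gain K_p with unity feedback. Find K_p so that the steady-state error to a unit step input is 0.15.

K_p = 67.5

For a type-0 loop with proportional control, e_ss = 1/(1 + K_p·G(0)).
G(0) = 0.08391. Require 1/(1 + K_p·0.08391) = 0.15, so 1 + 0.08391·K_p = 6.667.
K_p = (6.667 − 1)/0.08391 = 67.5.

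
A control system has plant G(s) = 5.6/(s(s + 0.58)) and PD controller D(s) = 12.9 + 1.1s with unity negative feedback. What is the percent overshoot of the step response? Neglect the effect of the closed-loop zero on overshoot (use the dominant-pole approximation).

25.7%

Forward path: (12.9 + 1.1s)·5.6/(s(s+0.58)). The closed-loop characteristic equation is s² + (0.58 + 5.6·1.1)s + 5.6·12.9 = 0.
That is s² + 6.74s + 72.24 = 0, so ω_n = 8.499 rad/s and ζ = 6.74/(2·8.499) = 0.3965.
%OS = 100·exp(−πζ/√(1−ζ²)) = 25.7%.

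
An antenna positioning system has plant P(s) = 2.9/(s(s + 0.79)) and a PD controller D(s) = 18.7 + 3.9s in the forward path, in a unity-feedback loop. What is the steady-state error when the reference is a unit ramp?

0.0146

The loop has one pole at the origin (type 1). Velocity error constant K_v = lim_{s→0} s·D(s)P(s) = 18.7·2.9/0.79 = 68.65.
Steady-state error to a unit ramp: e_ss = 1/K_v = 0.0146.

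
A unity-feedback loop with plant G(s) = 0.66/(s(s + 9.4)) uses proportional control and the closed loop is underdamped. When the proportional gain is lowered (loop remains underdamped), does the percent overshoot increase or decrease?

ζ = 9.4/(2√(0.66K_p)) rises as K_p falls; higher damping means less overshoot.

decrease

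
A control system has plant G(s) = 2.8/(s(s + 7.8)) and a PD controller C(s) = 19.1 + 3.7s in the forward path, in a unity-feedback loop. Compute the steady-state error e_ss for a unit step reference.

0

The open loop C(s)G(s) has a pole at the origin (type 1), so the static position error constant is infinite and e_ss = 1/(1+∞) = 0.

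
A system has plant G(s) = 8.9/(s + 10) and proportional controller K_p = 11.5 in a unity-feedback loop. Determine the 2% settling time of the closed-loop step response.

Closed-loop transfer function: T(s) = K_p·G(s)/(1 + K_p·G(s)) = 102.4/(s + 10 + 102.4) = 102.4/(s + 112.4).
Time constant τ = 1/112.4 = 0.008901 s, so the 2% settling time is about 4τ = 0.0356 s.

T_s ≈ 0.0356 s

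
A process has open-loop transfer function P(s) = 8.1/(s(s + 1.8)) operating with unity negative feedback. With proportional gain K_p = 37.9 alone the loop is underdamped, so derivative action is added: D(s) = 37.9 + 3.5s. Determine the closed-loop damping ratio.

ζ = 0.86

Forward path: (37.9 + 3.5s)·8.1/(s(s+1.8)). The closed-loop characteristic equation is s² + (1.8 + 8.1·3.5)s + 8.1·37.9 = 0.
That is s² + 30.15s + 307 = 0, so ω_n = 17.52 rad/s and ζ = 30.15/(2·17.52) = 0.8604.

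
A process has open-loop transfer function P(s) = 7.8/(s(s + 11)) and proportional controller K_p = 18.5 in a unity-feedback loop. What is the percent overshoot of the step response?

19.8%

From 1 + K_pP(s) = 0: s² + 11s + 144.3 = 0 ⇒ ω_n = 12.01, ζ = 0.4579.
%OS = 100·exp(−πζ/√(1−ζ²)) = 100·exp(−π·0.4579/√0.7904) = 19.8%.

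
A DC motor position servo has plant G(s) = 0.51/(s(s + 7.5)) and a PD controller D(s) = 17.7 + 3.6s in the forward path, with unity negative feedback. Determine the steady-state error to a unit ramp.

0.831

The loop has one pole at the origin (type 1). Velocity error constant K_v = lim_{s→0} s·D(s)G(s) = 17.7·0.51/7.5 = 1.204.
Steady-state error to a unit ramp: e_ss = 1/K_v = 0.831.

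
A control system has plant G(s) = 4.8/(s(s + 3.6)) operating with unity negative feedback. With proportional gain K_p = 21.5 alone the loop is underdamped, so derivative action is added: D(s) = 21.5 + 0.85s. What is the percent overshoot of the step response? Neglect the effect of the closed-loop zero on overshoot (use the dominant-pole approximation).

27.7%

Forward path: (21.5 + 0.85s)·4.8/(s(s+3.6)). The closed-loop characteristic equation is s² + (3.6 + 4.8·0.85)s + 4.8·21.5 = 0.
That is s² + 7.68s + 103.2 = 0, so ω_n = 10.16 rad/s and ζ = 7.68/(2·10.16) = 0.378.
%OS = 100·exp(−πζ/√(1−ζ²)) = 27.7%.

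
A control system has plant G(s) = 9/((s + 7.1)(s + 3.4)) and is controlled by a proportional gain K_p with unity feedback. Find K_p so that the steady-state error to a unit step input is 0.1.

K_p = 24.1

The loop is type 0, so e_ss(step) = 1/(1 + K_pos) with K_pos = K_p·G(0).
G(0) = 0.3728. Require 1/(1 + K_p·0.3728) = 0.1, so 1 + 0.3728·K_p = 10.
K_p = (10 − 1)/0.3728 = 24.1.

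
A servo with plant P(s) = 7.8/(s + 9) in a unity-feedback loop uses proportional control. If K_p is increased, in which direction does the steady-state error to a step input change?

The position error constant K_pos = K_p·P(0) grows with K_p, and e_ss = 1/(1+K_pos) falls.

decrease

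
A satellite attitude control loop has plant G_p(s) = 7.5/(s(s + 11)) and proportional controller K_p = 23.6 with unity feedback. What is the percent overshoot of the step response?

24%

From 1 + K_pG_p(s) = 0: s² + 11s + 177 = 0 ⇒ ω_n = 13.3, ζ = 0.4134.
%OS = 100·exp(−πζ/√(1−ζ²)) = 100·exp(−π·0.4134/√0.8291) = 24%.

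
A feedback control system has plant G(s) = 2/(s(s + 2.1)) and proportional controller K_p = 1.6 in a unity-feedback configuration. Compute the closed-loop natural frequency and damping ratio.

With unity feedback the closed-loop characteristic equation is s² + 2.1s + 1.6·2 = s² + 2.1s + 3.2 = 0.
Matching s² + 2ζω_n s + ω_n²: ω_n = √3.2 = 1.789 rad/s and 2ζω_n = 2.1, so ζ = 2.1/(2·1.789) = 0.587.

ω_n = 1.79 rad/s, ζ = 0.587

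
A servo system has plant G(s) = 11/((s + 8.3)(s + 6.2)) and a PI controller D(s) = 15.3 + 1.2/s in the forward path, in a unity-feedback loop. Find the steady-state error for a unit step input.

0

The open loop D(s)G(s) has a pole at the origin (type 1), so the static position error constant is infinite and e_ss = 1/(1+∞) = 0.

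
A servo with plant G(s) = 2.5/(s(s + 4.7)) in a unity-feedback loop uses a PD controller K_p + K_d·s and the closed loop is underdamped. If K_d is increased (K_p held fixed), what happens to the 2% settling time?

decrease

Characteristic equation s² + (4.7 + 2.5K_d)s + 2.5K_p = 0: raising K_d increases ζω_n = (4.7+2.5K_d)/2 while the loop stays underdamped, so T_s ≈ 4/(ζω_n) decreases.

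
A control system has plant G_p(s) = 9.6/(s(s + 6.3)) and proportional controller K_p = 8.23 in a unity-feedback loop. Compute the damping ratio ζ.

1 + K_p·G_p(s) = 0 gives s² + 6.3s + 79.01 = 0.
Matching s² + 2ζω_n s + ω_n²: ω_n = √79.01 = 8.889 rad/s and 2ζω_n = 6.3, so ζ = 6.3/(2·8.889) = 0.354.

ζ = 0.354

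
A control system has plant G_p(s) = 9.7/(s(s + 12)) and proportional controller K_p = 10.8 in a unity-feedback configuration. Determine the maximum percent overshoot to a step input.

The closed-loop denominator s² + 12s + 104.8 gives ω_n = √104.8 = 10.24 and ζ = 12/(2ω_n) = 0.5862.
%OS = 100·exp(−πζ/√(1−ζ²)) = 100·exp(−π·0.5862/√0.6564) = 10.3%.

10.3%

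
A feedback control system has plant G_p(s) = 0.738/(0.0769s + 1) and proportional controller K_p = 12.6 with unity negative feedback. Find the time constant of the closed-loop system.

τ = 0.00747 s

Closed loop: T(s) = K_p·G_p/(1+K_p·G_p) = 9.299/(0.0769s + 1 + 9.299), with pole at s = −(1 + 9.299)/0.0769 = −133.9.
Closed-loop time constant τ = 1/133.9 = 0.00747 s.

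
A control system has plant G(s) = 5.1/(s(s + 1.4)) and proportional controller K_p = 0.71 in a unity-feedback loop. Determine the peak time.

T_p = 1.78 s

The closed-loop denominator s² + 1.4s + 3.621 gives ω_n = √3.621 = 1.903 and ζ = 1.4/(2ω_n) = 0.3679.
Damped frequency ω_d = ω_n√(1−ζ²) = 1.769 rad/s, so peak time T_p = π/ω_d = 1.78 s.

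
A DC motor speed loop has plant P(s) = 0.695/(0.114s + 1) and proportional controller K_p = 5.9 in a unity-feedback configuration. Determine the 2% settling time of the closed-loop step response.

Closed loop: T(s) = K_p·P/(1+K_p·P) = 4.101/(0.114s + 1 + 4.101), with pole at s = −(1 + 4.101)/0.114 = −44.74.
τ = 1/44.74 = 0.02235 s, so 2% settling time ≈ 4τ = 0.0894 s.

T_s ≈ 0.0894 s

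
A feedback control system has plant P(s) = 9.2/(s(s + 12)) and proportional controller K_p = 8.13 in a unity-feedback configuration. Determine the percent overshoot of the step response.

4.85%

Closed-loop characteristic equation: s² + 12s + 74.8 = 0, so ω_n = 8.648 rad/s and ζ = 12/(2·8.648) = 0.6938.
%OS = 100·exp(−πζ/√(1−ζ²)) = 100·exp(−π·0.6938/√0.5187) = 4.85%.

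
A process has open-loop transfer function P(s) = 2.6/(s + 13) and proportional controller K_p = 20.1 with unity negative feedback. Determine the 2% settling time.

Closed-loop transfer function: T(s) = K_p·P(s)/(1 + K_p·P(s)) = 52.26/(s + 13 + 52.26) = 52.26/(s + 65.26).
Time constant τ = 1/65.26 = 0.01532 s, so the 2% settling time is about 4τ = 0.0613 s.

T_s ≈ 0.0613 s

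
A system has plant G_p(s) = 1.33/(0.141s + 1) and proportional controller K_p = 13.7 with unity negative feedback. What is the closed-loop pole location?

s = -136.3

Closed loop: T(s) = K_p·G_p/(1+K_p·G_p) = 18.22/(0.141s + 1 + 18.22), with pole at s = −(1 + 18.22)/0.141 = −136.3.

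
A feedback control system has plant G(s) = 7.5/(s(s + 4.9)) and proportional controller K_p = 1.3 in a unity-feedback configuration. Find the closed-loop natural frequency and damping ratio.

1 + K_p·G(s) = 0 gives s² + 4.9s + 9.75 = 0.
Matching s² + 2ζω_n s + ω_n²: ω_n = √9.75 = 3.122 rad/s and 2ζω_n = 4.9, so ζ = 4.9/(2·3.122) = 0.785.

ω_n = 3.12 rad/s, ζ = 0.785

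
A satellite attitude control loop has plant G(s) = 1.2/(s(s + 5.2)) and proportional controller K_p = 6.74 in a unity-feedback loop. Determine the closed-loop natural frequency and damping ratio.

ω_n = 2.84 rad/s, ζ = 0.914

1 + K_p·G(s) = 0 gives s² + 5.2s + 8.088 = 0.
Matching s² + 2ζω_n s + ω_n²: ω_n = √8.088 = 2.844 rad/s and 2ζω_n = 5.2, so ζ = 5.2/(2·2.844) = 0.914.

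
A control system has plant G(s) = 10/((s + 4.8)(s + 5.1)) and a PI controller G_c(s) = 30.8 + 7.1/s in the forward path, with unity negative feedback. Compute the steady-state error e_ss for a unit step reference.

0

The open loop G_c(s)G(s) has a pole at the origin (type 1), so the static position error constant is infinite and e_ss = 1/(1+∞) = 0.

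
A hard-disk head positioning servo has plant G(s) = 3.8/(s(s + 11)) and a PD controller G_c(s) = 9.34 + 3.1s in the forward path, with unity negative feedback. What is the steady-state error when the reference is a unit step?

0

The open loop G_c(s)G(s) has a pole at the origin (type 1), so the static position error constant is infinite and e_ss = 1/(1+∞) = 0.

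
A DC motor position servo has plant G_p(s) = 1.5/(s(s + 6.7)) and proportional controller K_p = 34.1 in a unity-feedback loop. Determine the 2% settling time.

Closed-loop characteristic equation: s² + 6.7s + 51.15 = 0, so ω_n = 7.152 rad/s and ζ = 6.7/(2·7.152) = 0.4684.
2% settling time T_s ≈ 4/(ζω_n) = 4/3.35 = 1.19 s.

T_s ≈ 1.19 s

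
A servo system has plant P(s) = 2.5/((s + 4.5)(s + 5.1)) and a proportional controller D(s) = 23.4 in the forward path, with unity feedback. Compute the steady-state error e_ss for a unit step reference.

The loop is type 0. Static position error constant K_pos = D(0)·P(0) = 23.4·0.1089 = 2.549.
Steady-state error to a unit step: e_ss = 1/(1+K_pos) = 1/3.549 = 0.282.

0.282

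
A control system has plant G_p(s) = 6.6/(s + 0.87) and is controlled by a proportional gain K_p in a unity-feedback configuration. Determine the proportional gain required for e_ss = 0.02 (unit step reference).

For a type-0 loop with proportional control, e_ss = 1/(1 + K_p·G_p(0)).
G_p(0) = 7.586. Require 1/(1 + K_p·7.586) = 0.02, so 1 + 7.586·K_p = 50.
K_p = (50 − 1)/7.586 = 6.46.

K_p = 6.46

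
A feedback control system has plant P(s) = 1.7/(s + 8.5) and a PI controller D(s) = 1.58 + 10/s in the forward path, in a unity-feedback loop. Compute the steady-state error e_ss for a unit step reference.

0

The open loop D(s)P(s) has a pole at the origin (type 1), so the static position error constant is infinite and e_ss = 1/(1+∞) = 0.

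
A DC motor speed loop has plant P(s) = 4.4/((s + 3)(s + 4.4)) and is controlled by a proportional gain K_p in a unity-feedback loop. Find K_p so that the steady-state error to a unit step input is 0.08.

K_p = 34.5

The loop is type 0, so e_ss(step) = 1/(1 + K_pos) with K_pos = K_p·P(0).
P(0) = 0.3333. Require 1/(1 + K_p·0.3333) = 0.08, so 1 + 0.3333·K_p = 12.5.
K_p = (12.5 − 1)/0.3333 = 34.5.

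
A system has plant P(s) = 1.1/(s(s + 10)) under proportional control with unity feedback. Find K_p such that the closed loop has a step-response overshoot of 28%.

K_p = 161

From %OS = 100·exp(−πζ/√(1−ζ²)) = 28%, ζ = −ln(0.28)/√(π²+ln²(0.28)) = 0.3755.
Characteristic equation s² + 10s + 1.1K_p = 0 gives ζ = 10/(2√(1.1K_p)).
Setting ζ = 0.3755: √(1.1K_p) = 10/(2·0.3755) = 13.31, so K_p = 177.3/1.1 = 161.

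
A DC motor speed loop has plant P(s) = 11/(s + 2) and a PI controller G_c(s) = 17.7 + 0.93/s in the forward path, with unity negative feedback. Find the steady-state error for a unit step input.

0

The open loop G_c(s)P(s) has a pole at the origin (type 1), so the static position error constant is infinite and e_ss = 1/(1+∞) = 0.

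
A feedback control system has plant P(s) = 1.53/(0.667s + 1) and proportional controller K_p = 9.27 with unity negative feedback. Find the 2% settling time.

T_s ≈ 0.176 s

Closed loop: T(s) = K_p·P/(1+K_p·P) = 14.18/(0.667s + 1 + 14.18), with pole at s = −(1 + 14.18)/0.667 = −22.76.
τ = 1/22.76 = 0.04393 s, so 2% settling time ≈ 4τ = 0.176 s.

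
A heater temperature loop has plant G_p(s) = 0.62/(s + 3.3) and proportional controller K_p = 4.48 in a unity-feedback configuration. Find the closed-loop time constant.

Closed-loop transfer function: T(s) = K_p·G_p(s)/(1 + K_p·G_p(s)) = 2.778/(s + 3.3 + 2.778) = 2.778/(s + 6.078).
Time constant τ = 1/6.078 = 0.165 s.

τ = 0.165 s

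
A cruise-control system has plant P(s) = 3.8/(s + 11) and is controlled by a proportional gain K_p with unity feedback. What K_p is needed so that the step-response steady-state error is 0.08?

K_p = 33.3

Steady-state error for a unit step on this type-0 loop is 1/(1 + K_p·P(0)).
P(0) = 0.3455. Require 1/(1 + K_p·0.3455) = 0.08, so 1 + 0.3455·K_p = 12.5.
K_p = (12.5 − 1)/0.3455 = 33.3.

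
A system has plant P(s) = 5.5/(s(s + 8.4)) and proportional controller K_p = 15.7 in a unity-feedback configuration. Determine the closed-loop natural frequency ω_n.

1 + K_p·P(s) = 0 gives s² + 8.4s + 86.35 = 0.
So ω_n² = 86.35 ⇒ ω_n = 9.292 rad/s, and ζ = 8.4/(2ω_n) = 0.452.

ω_n = 9.29 rad/s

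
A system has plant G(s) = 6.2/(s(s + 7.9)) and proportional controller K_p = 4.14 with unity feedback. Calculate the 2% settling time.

T_s ≈ 1.01 s

Closed-loop characteristic equation: s² + 7.9s + 25.67 = 0, so ω_n = 5.066 rad/s and ζ = 7.9/(2·5.066) = 0.7797.
2% settling time T_s ≈ 4/(ζω_n) = 4/3.95 = 1.01 s.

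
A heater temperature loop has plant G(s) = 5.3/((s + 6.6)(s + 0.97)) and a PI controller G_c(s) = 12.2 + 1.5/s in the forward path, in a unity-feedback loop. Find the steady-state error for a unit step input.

The open loop G_c(s)G(s) has a pole at the origin (type 1), so the static position error constant is infinite and e_ss = 1/(1+∞) = 0.

0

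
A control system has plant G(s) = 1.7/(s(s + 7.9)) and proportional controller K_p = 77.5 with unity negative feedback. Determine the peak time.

T_p = 0.292 s

Closed-loop characteristic equation: s² + 7.9s + 131.8 = 0, so ω_n = 11.48 rad/s and ζ = 7.9/(2·11.48) = 0.3441.
Damped frequency ω_d = ω_n√(1−ζ²) = 10.78 rad/s, so peak time T_p = π/ω_d = 0.292 s.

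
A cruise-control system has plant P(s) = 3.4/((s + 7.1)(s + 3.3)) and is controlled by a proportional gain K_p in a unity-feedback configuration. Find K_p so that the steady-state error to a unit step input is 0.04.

Steady-state error for a unit step on this type-0 loop is 1/(1 + K_p·P(0)).
P(0) = 0.1451. Require 1/(1 + K_p·0.1451) = 0.04, so 1 + 0.1451·K_p = 25.
K_p = (25 − 1)/0.1451 = 165.

K_p = 165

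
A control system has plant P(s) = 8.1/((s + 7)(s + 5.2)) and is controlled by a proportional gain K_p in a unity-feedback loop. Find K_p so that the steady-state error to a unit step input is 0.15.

The loop is type 0, so e_ss(step) = 1/(1 + K_pos) with K_pos = K_p·P(0).
P(0) = 0.2225. Require 1/(1 + K_p·0.2225) = 0.15, so 1 + 0.2225·K_p = 6.667.
K_p = (6.667 − 1)/0.2225 = 25.5.

K_p = 25.5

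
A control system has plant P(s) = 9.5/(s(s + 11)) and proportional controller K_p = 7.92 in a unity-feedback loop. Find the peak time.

From 1 + K_pP(s) = 0: s² + 11s + 75.24 = 0 ⇒ ω_n = 8.674, ζ = 0.6341.
Damped frequency ω_d = ω_n√(1−ζ²) = 6.707 rad/s, so peak time T_p = π/ω_d = 0.468 s.

T_p = 0.468 s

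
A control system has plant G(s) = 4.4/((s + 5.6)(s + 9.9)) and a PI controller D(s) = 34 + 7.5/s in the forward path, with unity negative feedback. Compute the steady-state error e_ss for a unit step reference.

0

The open loop D(s)G(s) has a pole at the origin (type 1), so the static position error constant is infinite and e_ss = 1/(1+∞) = 0.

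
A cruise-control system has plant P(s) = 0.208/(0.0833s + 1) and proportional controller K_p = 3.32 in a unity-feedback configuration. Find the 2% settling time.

T_s ≈ 0.197 s

Closed loop: T(s) = K_p·P/(1+K_p·P) = 0.6906/(0.0833s + 1 + 0.6906), with pole at s = −(1 + 0.6906)/0.0833 = −20.29.
τ = 1/20.29 = 0.04927 s, so 2% settling time ≈ 4τ = 0.197 s.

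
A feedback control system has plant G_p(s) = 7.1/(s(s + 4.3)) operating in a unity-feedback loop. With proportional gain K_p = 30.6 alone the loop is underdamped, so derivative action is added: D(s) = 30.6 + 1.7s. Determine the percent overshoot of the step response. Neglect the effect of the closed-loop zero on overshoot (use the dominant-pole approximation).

12.3%

Forward path: (30.6 + 1.7s)·7.1/(s(s+4.3)). The closed-loop characteristic equation is s² + (4.3 + 7.1·1.7)s + 7.1·30.6 = 0.
That is s² + 16.37s + 217.3 = 0, so ω_n = 14.74 rad/s and ζ = 16.37/(2·14.74) = 0.5553.
%OS = 100·exp(−πζ/√(1−ζ²)) = 12.3%.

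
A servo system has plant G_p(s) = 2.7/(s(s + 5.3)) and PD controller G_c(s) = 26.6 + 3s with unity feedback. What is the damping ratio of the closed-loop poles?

Forward path: (26.6 + 3s)·2.7/(s(s+5.3)). The closed-loop characteristic equation is s² + (5.3 + 2.7·3)s + 2.7·26.6 = 0.
That is s² + 13.4s + 71.82 = 0, so ω_n = 8.475 rad/s and ζ = 13.4/(2·8.475) = 0.7906.

ζ = 0.791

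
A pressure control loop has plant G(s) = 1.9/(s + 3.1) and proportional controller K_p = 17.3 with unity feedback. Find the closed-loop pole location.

Closed-loop transfer function: T(s) = K_p·G(s)/(1 + K_p·G(s)) = 32.87/(s + 3.1 + 32.87) = 32.87/(s + 35.97).
The closed-loop pole is at s = −35.97.

s = -35.97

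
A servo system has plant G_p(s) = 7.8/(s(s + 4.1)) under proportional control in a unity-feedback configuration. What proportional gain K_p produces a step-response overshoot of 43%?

From %OS = 100·exp(−πζ/√(1−ζ²)) = 43%, ζ = −ln(0.43)/√(π²+ln²(0.43)) = 0.2594.
Characteristic equation s² + 4.1s + 7.8K_p = 0 gives ζ = 4.1/(2√(7.8K_p)).
Setting ζ = 0.2594: √(7.8K_p) = 4.1/(2·0.2594) = 7.901, so K_p = 62.43/7.8 = 8.

K_p = 8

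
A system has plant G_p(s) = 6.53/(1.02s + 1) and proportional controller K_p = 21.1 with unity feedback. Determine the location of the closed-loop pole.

s = -136.1

Closed loop: T(s) = K_p·G_p/(1+K_p·G_p) = 137.8/(1.02s + 1 + 137.8), with pole at s = −(1 + 137.8)/1.02 = −136.1.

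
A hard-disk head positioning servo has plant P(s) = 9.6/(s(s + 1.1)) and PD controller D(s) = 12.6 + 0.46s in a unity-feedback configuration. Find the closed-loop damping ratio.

Forward path: (12.6 + 0.46s)·9.6/(s(s+1.1)). The closed-loop characteristic equation is s² + (1.1 + 9.6·0.46)s + 9.6·12.6 = 0.
That is s² + 5.516s + 121 = 0, so ω_n = 11 rad/s and ζ = 5.516/(2·11) = 0.2508.

ζ = 0.251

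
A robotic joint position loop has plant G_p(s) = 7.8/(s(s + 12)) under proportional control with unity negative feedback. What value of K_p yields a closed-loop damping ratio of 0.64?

K_p = 11.3

Closed-loop characteristic equation: s² + 12s + K_p·7.8 = 0.
So ω_n = √(7.8K_p) and 2ζω_n = 12, giving ζ = 12/(2√(7.8K_p)).
Setting ζ = 0.64: √(7.8K_p) = 12/(2·0.64) = 9.375, so K_p = 87.89/7.8 = 11.3.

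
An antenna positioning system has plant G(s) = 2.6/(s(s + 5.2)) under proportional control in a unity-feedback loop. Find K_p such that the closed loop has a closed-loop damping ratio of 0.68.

Closed-loop characteristic equation: s² + 5.2s + K_p·2.6 = 0.
So ω_n = √(2.6K_p) and 2ζω_n = 5.2, giving ζ = 5.2/(2√(2.6K_p)).
Setting ζ = 0.68: √(2.6K_p) = 5.2/(2·0.68) = 3.824, so K_p = 14.62/2.6 = 5.62.

K_p = 5.62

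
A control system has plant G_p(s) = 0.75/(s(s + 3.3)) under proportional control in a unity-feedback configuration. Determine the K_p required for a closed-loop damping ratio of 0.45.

Closed-loop characteristic equation: s² + 3.3s + K_p·0.75 = 0.
So ω_n = √(0.75K_p) and 2ζω_n = 3.3, giving ζ = 3.3/(2√(0.75K_p)).
Setting ζ = 0.45: √(0.75K_p) = 3.3/(2·0.45) = 3.667, so K_p = 13.44/0.75 = 17.9.

K_p = 17.9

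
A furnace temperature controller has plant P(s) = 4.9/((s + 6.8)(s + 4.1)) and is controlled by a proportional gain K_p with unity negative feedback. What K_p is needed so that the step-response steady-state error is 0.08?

Steady-state error for a unit step on this type-0 loop is 1/(1 + K_p·P(0)).
P(0) = 0.1758. Require 1/(1 + K_p·0.1758) = 0.08, so 1 + 0.1758·K_p = 12.5.
K_p = (12.5 − 1)/0.1758 = 65.4.

K_p = 65.4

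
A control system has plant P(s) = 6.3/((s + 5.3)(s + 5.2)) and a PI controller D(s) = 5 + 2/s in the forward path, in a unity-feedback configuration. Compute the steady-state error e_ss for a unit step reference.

The open loop D(s)P(s) has a pole at the origin (type 1), so the static position error constant is infinite and e_ss = 1/(1+∞) = 0.

0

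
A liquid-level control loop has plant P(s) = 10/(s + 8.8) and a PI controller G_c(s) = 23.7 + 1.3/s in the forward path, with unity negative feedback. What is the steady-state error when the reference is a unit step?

The open loop G_c(s)P(s) has a pole at the origin (type 1), so the static position error constant is infinite and e_ss = 1/(1+∞) = 0.

0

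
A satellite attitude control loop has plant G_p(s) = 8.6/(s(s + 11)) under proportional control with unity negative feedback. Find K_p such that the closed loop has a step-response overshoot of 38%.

K_p = 40.6

From %OS = 100·exp(−πζ/√(1−ζ²)) = 38%, ζ = −ln(0.38)/√(π²+ln²(0.38)) = 0.2943.
Characteristic equation s² + 11s + 8.6K_p = 0 gives ζ = 11/(2√(8.6K_p)).
Setting ζ = 0.2943: √(8.6K_p) = 11/(2·0.2943) = 18.69, so K_p = 349.1/8.6 = 40.6.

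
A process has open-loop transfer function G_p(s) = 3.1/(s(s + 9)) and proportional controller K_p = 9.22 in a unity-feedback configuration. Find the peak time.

Closed-loop characteristic equation: s² + 9s + 28.58 = 0, so ω_n = 5.346 rad/s and ζ = 9/(2·5.346) = 0.8417.
Damped frequency ω_d = ω_n√(1−ζ²) = 2.887 rad/s, so peak time T_p = π/ω_d = 1.09 s.

T_p = 1.09 s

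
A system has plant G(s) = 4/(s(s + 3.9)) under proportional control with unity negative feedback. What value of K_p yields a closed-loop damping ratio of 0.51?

Closed-loop characteristic equation: s² + 3.9s + K_p·4 = 0.
So ω_n = √(4K_p) and 2ζω_n = 3.9, giving ζ = 3.9/(2√(4K_p)).
Setting ζ = 0.51: √(4K_p) = 3.9/(2·0.51) = 3.824, so K_p = 14.62/4 = 3.65.

K_p = 3.65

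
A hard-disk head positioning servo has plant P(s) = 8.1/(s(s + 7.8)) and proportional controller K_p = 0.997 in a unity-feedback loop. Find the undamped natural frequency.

ω_n = 2.84 rad/s

With unity feedback the closed-loop characteristic equation is s² + 7.8s + 0.997·8.1 = s² + 7.8s + 8.076 = 0.
Matching s² + 2ζω_n s + ω_n²: ω_n = √8.076 = 2.842 rad/s and 2ζω_n = 7.8, so ζ = 7.8/(2·2.842) = 1.37.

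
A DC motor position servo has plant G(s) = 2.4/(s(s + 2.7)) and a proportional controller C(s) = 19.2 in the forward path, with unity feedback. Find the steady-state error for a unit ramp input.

The loop has one pole at the origin (type 1). Velocity error constant K_v = lim_{s→0} s·C(s)G(s) = 19.2·2.4/2.7 = 17.07.
Steady-state error to a unit ramp: e_ss = 1/K_v = 0.0586.

0.0586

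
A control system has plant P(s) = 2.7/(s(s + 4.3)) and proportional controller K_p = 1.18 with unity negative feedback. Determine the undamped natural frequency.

ω_n = 1.78 rad/s

1 + K_p·P(s) = 0 gives s² + 4.3s + 3.186 = 0.
Matching s² + 2ζω_n s + ω_n²: ω_n = √3.186 = 1.785 rad/s and 2ζω_n = 4.3, so ζ = 4.3/(2·1.785) = 1.2.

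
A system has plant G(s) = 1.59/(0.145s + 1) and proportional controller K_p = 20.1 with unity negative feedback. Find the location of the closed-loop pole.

Closed loop: T(s) = K_p·G/(1+K_p·G) = 31.96/(0.145s + 1 + 31.96), with pole at s = −(1 + 31.96)/0.145 = −227.3.

s = -227.3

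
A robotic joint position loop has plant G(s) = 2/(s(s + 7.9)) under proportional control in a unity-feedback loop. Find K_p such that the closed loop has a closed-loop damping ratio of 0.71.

Closed-loop characteristic equation: s² + 7.9s + K_p·2 = 0.
So ω_n = √(2K_p) and 2ζω_n = 7.9, giving ζ = 7.9/(2√(2K_p)).
Setting ζ = 0.71: √(2K_p) = 7.9/(2·0.71) = 5.563, so K_p = 30.95/2 = 15.5.

K_p = 15.5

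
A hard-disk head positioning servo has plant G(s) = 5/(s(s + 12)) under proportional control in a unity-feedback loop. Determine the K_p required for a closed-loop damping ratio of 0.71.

K_p = 14.3

Closed-loop characteristic equation: s² + 12s + K_p·5 = 0.
So ω_n = √(5K_p) and 2ζω_n = 12, giving ζ = 12/(2√(5K_p)).
Setting ζ = 0.71: √(5K_p) = 12/(2·0.71) = 8.451, so K_p = 71.41/5 = 14.3.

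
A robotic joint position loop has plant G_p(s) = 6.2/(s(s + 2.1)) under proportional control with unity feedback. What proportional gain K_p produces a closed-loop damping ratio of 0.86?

K_p = 0.24

Closed-loop characteristic equation: s² + 2.1s + K_p·6.2 = 0.
So ω_n = √(6.2K_p) and 2ζω_n = 2.1, giving ζ = 2.1/(2√(6.2K_p)).
Setting ζ = 0.86: √(6.2K_p) = 2.1/(2·0.86) = 1.221, so K_p = 1.491/6.2 = 0.24.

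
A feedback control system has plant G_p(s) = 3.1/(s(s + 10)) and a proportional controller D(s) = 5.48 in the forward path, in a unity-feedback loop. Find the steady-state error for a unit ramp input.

The loop has one pole at the origin (type 1). Velocity error constant K_v = lim_{s→0} s·D(s)G_p(s) = 5.48·3.1/10 = 1.699.
Steady-state error to a unit ramp: e_ss = 1/K_v = 0.589.

0.589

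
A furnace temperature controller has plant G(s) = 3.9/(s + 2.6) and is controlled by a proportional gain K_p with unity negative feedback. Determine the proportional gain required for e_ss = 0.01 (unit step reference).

The loop is type 0, so e_ss(step) = 1/(1 + K_pos) with K_pos = K_p·G(0).
G(0) = 1.5. Require 1/(1 + K_p·1.5) = 0.01, so 1 + 1.5·K_p = 100.
K_p = (100 − 1)/1.5 = 66.

K_p = 66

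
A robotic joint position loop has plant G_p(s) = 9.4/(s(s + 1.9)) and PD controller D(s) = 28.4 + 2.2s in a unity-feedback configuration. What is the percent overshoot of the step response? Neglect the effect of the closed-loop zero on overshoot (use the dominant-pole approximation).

Forward path: (28.4 + 2.2s)·9.4/(s(s+1.9)). The closed-loop characteristic equation is s² + (1.9 + 9.4·2.2)s + 9.4·28.4 = 0.
That is s² + 22.58s + 267 = 0, so ω_n = 16.34 rad/s and ζ = 22.58/(2·16.34) = 0.691.
%OS = 100·exp(−πζ/√(1−ζ²)) = 4.96%.

4.96%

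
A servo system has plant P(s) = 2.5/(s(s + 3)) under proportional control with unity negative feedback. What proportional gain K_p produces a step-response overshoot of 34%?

K_p = 8.53

From %OS = 100·exp(−πζ/√(1−ζ²)) = 34%, ζ = −ln(0.34)/√(π²+ln²(0.34)) = 0.3248.
Characteristic equation s² + 3s + 2.5K_p = 0 gives ζ = 3/(2√(2.5K_p)).
Setting ζ = 0.3248: √(2.5K_p) = 3/(2·0.3248) = 4.619, so K_p = 21.33/2.5 = 8.53.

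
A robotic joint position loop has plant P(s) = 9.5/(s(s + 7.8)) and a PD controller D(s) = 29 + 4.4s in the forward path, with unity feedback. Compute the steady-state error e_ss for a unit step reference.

The open loop D(s)P(s) has a pole at the origin (type 1), so the static position error constant is infinite and e_ss = 1/(1+∞) = 0.

0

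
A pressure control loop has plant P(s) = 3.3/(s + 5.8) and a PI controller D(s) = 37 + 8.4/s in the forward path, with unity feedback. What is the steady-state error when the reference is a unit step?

The open loop D(s)P(s) has a pole at the origin (type 1), so the static position error constant is infinite and e_ss = 1/(1+∞) = 0.

0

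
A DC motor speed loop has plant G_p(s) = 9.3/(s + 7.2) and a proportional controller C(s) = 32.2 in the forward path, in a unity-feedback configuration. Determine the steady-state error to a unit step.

0.0235

The loop is type 0. Static position error constant K_pos = C(0)·G_p(0) = 32.2·1.292 = 41.59.
Steady-state error to a unit step: e_ss = 1/(1+K_pos) = 1/42.59 = 0.0235.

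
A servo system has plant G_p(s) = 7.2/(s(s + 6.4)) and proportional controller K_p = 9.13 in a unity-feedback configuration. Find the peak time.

The closed-loop denominator s² + 6.4s + 65.74 gives ω_n = √65.74 = 8.108 and ζ = 6.4/(2ω_n) = 0.3947.
Damped frequency ω_d = ω_n√(1−ζ²) = 7.45 rad/s, so peak time T_p = π/ω_d = 0.422 s.

T_p = 0.422 s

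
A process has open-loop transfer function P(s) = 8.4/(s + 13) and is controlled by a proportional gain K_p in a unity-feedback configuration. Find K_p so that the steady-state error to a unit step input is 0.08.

Steady-state error for a unit step on this type-0 loop is 1/(1 + K_p·P(0)).
P(0) = 0.6462. Require 1/(1 + K_p·0.6462) = 0.08, so 1 + 0.6462·K_p = 12.5.
K_p = (12.5 − 1)/0.6462 = 17.8.

K_p = 17.8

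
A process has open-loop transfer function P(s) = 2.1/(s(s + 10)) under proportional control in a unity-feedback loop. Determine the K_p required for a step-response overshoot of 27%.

From %OS = 100·exp(−πζ/√(1−ζ²)) = 27%, ζ = −ln(0.27)/√(π²+ln²(0.27)) = 0.3847.
Characteristic equation s² + 10s + 2.1K_p = 0 gives ζ = 10/(2√(2.1K_p)).
Setting ζ = 0.3847: √(2.1K_p) = 10/(2·0.3847) = 13, so K_p = 168.9/2.1 = 80.4.

K_p = 80.4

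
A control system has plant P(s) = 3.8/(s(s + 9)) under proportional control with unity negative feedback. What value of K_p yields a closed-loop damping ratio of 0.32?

Closed-loop characteristic equation: s² + 9s + K_p·3.8 = 0.
So ω_n = √(3.8K_p) and 2ζω_n = 9, giving ζ = 9/(2√(3.8K_p)).
Setting ζ = 0.32: √(3.8K_p) = 9/(2·0.32) = 14.06, so K_p = 197.8/3.8 = 52.

K_p = 52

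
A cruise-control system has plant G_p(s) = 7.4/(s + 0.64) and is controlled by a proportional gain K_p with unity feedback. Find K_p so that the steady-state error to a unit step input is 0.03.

The loop is type 0, so e_ss(step) = 1/(1 + K_pos) with K_pos = K_p·G_p(0).
G_p(0) = 11.56. Require 1/(1 + K_p·11.56) = 0.03, so 1 + 11.56·K_p = 33.33.
K_p = (33.33 − 1)/11.56 = 2.8.

K_p = 2.8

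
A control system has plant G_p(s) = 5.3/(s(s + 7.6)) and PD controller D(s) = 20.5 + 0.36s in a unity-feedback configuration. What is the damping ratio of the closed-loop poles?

Forward path: (20.5 + 0.36s)·5.3/(s(s+7.6)). The closed-loop characteristic equation is s² + (7.6 + 5.3·0.36)s + 5.3·20.5 = 0.
That is s² + 9.508s + 108.6 = 0, so ω_n = 10.42 rad/s and ζ = 9.508/(2·10.42) = 0.4561.

ζ = 0.456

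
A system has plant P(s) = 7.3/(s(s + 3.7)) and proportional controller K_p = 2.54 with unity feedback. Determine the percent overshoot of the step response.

22.4%

From 1 + K_pP(s) = 0: s² + 3.7s + 18.54 = 0 ⇒ ω_n = 4.306, ζ = 0.4296.
%OS = 100·exp(−πζ/√(1−ζ²)) = 100·exp(−π·0.4296/√0.8154) = 22.4%.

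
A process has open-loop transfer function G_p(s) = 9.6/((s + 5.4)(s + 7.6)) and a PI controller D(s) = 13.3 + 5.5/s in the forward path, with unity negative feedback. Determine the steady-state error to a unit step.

0

The open loop D(s)G_p(s) has a pole at the origin (type 1), so the static position error constant is infinite and e_ss = 1/(1+∞) = 0.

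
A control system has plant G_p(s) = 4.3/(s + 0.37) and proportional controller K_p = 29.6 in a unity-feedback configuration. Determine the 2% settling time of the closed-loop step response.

Closed-loop transfer function: T(s) = K_p·G_p(s)/(1 + K_p·G_p(s)) = 127.3/(s + 0.37 + 127.3) = 127.3/(s + 127.7).
Time constant τ = 1/127.7 = 0.007834 s, so the 2% settling time is about 4τ = 0.0313 s.

T_s ≈ 0.0313 s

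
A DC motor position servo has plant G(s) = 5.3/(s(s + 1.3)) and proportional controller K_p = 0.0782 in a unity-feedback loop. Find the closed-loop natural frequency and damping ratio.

1 + K_p·G(s) = 0 gives s² + 1.3s + 0.4145 = 0.
Matching s² + 2ζω_n s + ω_n²: ω_n = √0.4145 = 0.6438 rad/s and 2ζω_n = 1.3, so ζ = 1.3/(2·0.6438) = 1.01.

ω_n = 0.644 rad/s, ζ = 1.01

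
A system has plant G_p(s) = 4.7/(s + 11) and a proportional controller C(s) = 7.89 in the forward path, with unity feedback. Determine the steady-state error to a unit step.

0.229

The loop is type 0. Static position error constant K_pos = C(0)·G_p(0) = 7.89·0.4273 = 3.371.
Steady-state error to a unit step: e_ss = 1/(1+K_pos) = 1/4.371 = 0.229.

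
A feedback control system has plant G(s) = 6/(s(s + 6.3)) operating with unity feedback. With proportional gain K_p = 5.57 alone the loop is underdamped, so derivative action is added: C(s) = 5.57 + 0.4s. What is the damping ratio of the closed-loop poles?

ζ = 0.752

Forward path: (5.57 + 0.4s)·6/(s(s+6.3)). The closed-loop characteristic equation is s² + (6.3 + 6·0.4)s + 6·5.57 = 0.
That is s² + 8.7s + 33.42 = 0, so ω_n = 5.781 rad/s and ζ = 8.7/(2·5.781) = 0.7525.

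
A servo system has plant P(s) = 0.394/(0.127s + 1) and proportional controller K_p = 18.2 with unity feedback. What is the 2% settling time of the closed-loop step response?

Closed loop: T(s) = K_p·P/(1+K_p·P) = 7.171/(0.127s + 1 + 7.171), with pole at s = −(1 + 7.171)/0.127 = −64.34.
τ = 1/64.34 = 0.01554 s, so 2% settling time ≈ 4τ = 0.0622 s.

T_s ≈ 0.0622 s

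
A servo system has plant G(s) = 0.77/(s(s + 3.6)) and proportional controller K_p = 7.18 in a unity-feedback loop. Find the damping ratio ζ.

ζ = 0.766

With unity feedback the closed-loop characteristic equation is s² + 3.6s + 7.18·0.77 = s² + 3.6s + 5.529 = 0.
Matching s² + 2ζω_n s + ω_n²: ω_n = √5.529 = 2.351 rad/s and 2ζω_n = 3.6, so ζ = 3.6/(2·2.351) = 0.766.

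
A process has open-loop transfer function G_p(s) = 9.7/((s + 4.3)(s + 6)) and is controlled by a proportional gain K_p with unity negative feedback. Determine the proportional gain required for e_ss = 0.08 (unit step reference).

K_p = 30.6

The loop is type 0, so e_ss(step) = 1/(1 + K_pos) with K_pos = K_p·G_p(0).
G_p(0) = 0.376. Require 1/(1 + K_p·0.376) = 0.08, so 1 + 0.376·K_p = 12.5.
K_p = (12.5 − 1)/0.376 = 30.6.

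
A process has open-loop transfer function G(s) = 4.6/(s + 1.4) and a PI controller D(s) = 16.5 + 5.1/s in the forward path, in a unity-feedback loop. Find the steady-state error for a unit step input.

0

The open loop D(s)G(s) has a pole at the origin (type 1), so the static position error constant is infinite and e_ss = 1/(1+∞) = 0.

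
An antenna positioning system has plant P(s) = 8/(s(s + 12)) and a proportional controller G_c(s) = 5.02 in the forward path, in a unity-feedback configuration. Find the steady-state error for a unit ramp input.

0.299

The loop has one pole at the origin (type 1). Velocity error constant K_v = lim_{s→0} s·G_c(s)P(s) = 5.02·8/12 = 3.347.
Steady-state error to a unit ramp: e_ss = 1/K_v = 0.299.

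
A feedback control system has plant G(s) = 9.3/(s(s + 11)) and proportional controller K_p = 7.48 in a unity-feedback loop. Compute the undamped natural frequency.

ω_n = 8.34 rad/s

The closed-loop denominator is s(s+11) + 7.48·9.3 = s² + 11s + 69.56.
Matching s² + 2ζω_n s + ω_n²: ω_n = √69.56 = 8.341 rad/s and 2ζω_n = 11, so ζ = 11/(2·8.341) = 0.659.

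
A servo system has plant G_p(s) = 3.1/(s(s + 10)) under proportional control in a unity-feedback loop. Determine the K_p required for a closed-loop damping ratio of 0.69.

K_p = 16.9

Closed-loop characteristic equation: s² + 10s + K_p·3.1 = 0.
So ω_n = √(3.1K_p) and 2ζω_n = 10, giving ζ = 10/(2√(3.1K_p)).
Setting ζ = 0.69: √(3.1K_p) = 10/(2·0.69) = 7.246, so K_p = 52.51/3.1 = 16.9.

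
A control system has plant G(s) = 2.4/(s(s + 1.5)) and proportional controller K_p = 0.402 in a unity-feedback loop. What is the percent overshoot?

Closed-loop characteristic equation: s² + 1.5s + 0.9648 = 0, so ω_n = 0.9822 rad/s and ζ = 1.5/(2·0.9822) = 0.7636.
%OS = 100·exp(−πζ/√(1−ζ²)) = 100·exp(−π·0.7636/√0.417) = 2.44%.

2.44%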